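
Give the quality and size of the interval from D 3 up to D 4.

D to D is the same letter name, plus an octave, so the interval is some kind of octave.
D3 to D4 is 12 semitones, matching the perfect octave exactly, so the quality is perfect.

perfect octave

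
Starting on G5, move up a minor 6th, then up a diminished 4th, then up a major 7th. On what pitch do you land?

A minor sixth up from G5 is Eb6.
Eb6 up a diminished fourth → Abb6 (4 semitones).
Abb6 up a major seventh → Gb7 (11 semitones).

Gb7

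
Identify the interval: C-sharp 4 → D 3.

Descending from C#4 to D3 is the same interval as ascending D3 to C#4.
D to C spans seven letter names (D-E-F-G-A-B-C) — that makes it a seventh of some quality.
D3 to C#4 is 11 semitones, matching the major seventh exactly, so the quality is major.

M7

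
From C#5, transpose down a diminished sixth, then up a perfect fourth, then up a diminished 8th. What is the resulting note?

A#5

Down a diminished sixth from C#5: E##4 (7 semitones down).
A perfect fourth up from E##4 is A##4.
Up a diminished octave from A##4: A#5 (11 semitones up).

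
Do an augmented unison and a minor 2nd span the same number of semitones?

Yes

An augmented unison = 1 semitone = a minor second; enharmonically equal.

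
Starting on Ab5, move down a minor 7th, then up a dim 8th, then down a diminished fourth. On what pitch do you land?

F5

Ab5 down a minor seventh → Bb4 (10 semitones).
A diminished octave up from Bb4 is Bbb5.
Down a diminished fourth from Bbb5: F5 (4 semitones down).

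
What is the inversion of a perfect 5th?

perfect 4th

Inverted interval numbers add to nine, so a fifth pairs with a fourth (5 + 4 = 9).
Quality inverts too: perfect stays perfect. That makes the inversion a perfect fourth.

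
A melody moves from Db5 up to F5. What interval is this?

D to F spans three letter names (D-E-F): a third.
Counting semitones, Db5→F5 is 4, which is the major third.

major 3rd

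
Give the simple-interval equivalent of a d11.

diminished fourth

Take out an octave (7 from the number): 11 − 7 = 4.
Quality carries through unchanged, so the simple form is a diminished fourth.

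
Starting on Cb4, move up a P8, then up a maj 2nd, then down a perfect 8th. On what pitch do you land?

Up a perfect octave from Cb4: Cb5 (12 semitones up).
Cb5 up a major second → Db5 (2 semitones).
Db5 down a perfect octave → Db4 (12 semitones).

Db4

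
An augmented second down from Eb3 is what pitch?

The second takes the letter from E down to D.
Moving 3 semitones down from Eb3 (the size of an augmented second) reaches Dbb3.

Dbb3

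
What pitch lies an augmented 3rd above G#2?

The third takes the letter from G up to B.
An augmented third is 5 semitones; 5 semitones up from G#2 gives B##2.

B##2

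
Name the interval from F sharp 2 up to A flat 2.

diminished third

F to A spans three letter names (F-G-A): a third.
A major third would be 4 semitones; F#2 to Ab2 is 2, two semitones narrower, so the interval is diminished.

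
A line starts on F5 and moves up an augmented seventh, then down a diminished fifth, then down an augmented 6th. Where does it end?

An augmented seventh up from F5 is E#6.
A diminished fifth down from E#6 is A##5.
Down an augmented sixth from A##5: C#5 (10 semitones down).

C#5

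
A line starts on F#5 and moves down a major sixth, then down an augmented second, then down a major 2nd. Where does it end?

Fb4

F#5 down a major sixth → A4 (9 semitones).
Down an augmented second from A4: Gb4 (3 semitones down).
A major second down from Gb4 is Fb4.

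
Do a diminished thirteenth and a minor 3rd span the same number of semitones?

19 semitones (diminished thirteenth) vs 3 semitones (minor third): not equal.

No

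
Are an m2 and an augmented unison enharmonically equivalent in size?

Yes

A minor second spans 1 semitone, and an augmented unison also spans 1 semitone — they're enharmonic.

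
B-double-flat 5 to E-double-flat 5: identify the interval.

Descending from Bbb5 to Ebb5 is the same interval as ascending Ebb5 to Bbb5.
E to B spans five letter names (E-F-G-A-B): a fifth.
Ebb5 to Bbb5 is 7 semitones, matching the perfect fifth exactly, so the quality is perfect.

perfect 5th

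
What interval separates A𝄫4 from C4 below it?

diminished sixth

Descending from Abb4 to C4 is the same interval as ascending C4 to Abb4.
C to A spans six letter names (C-D-E-F-G-A) — that makes it a sixth of some quality.
C4 to Abb4 spans 7 semitones — two semitones narrower than the major sixth (9) — giving a diminished sixth.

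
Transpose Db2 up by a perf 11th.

Gb3

Counting four letter names plus an octave up from D lands on G.
A perfect eleventh is 17 semitones; 17 semitones up from Db2 gives Gb3.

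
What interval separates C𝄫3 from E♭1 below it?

Descending from Cbb3 to Eb1 is the same interval as ascending Eb1 to Cbb3.
E to C spans six letter names (E-F-G-A-B-C), plus an octave: a thirteenth.
Eb1 to Cbb3 spans 19 semitones — two semitones narrower than the major thirteenth (21) — giving a diminished thirteenth.
(Equivalently, a compound diminished sixth: a diminished sixth plus an octave.)

diminished 13th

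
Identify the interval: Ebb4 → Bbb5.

perfect twelfth

E to B spans five letter names (E-F-G-A-B), plus an octave, so the interval is some kind of twelfth.
Ebb4 to Bbb5 is 19 semitones, matching the perfect twelfth exactly, so the quality is perfect.
(Equivalently, a compound perfect fifth: a perfect fifth plus an octave.)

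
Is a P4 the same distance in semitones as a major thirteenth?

No

A perfect fourth is 5 semitones but a major thirteenth is 21 semitones — different sizes.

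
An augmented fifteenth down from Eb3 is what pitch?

Ebb1

The letter stays E (same as the start), shifted two octaves down.
An augmented fifteenth is 25 semitones; 25 semitones down from Eb3 gives Ebb1.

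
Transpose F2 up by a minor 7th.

The seventh takes the letter from F up to E.
A minor seventh spans 10 semitones, so from F2 the target pitch is Eb3.

Eb3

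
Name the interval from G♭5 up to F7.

major fourteenth

G to F spans seven letter names (G-A-B-C-D-E-F), plus an octave, so the interval is some kind of fourteenth.
Gb5 to F7 is 23 semitones, matching the major fourteenth exactly, so the quality is major.
(Equivalently, a compound major seventh: a major seventh plus an octave.)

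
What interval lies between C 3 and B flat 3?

C to B spans seven letter names (C-D-E-F-G-A-B) — that makes it a seventh of some quality.
At 10 semitones, C3→Bb3 falls one short of a major seventh: minor.

minor seventh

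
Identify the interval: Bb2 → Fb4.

diminished twelfth

B to F spans five letter names (B-C-D-E-F), plus an octave: a twelfth.
A perfect twelfth would be 19 semitones; Bb2 to Fb4 is 18, one semitone narrower, so the interval is diminished.
(Equivalently, a compound diminished fifth: a diminished fifth plus an octave.)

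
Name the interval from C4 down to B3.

Descending from C4 to B3 is the same interval as ascending B3 to C4.
B to C spans two letter names (B-C), so the interval is some kind of second.
A major second would be 2 semitones, but B3 to C4 is 1 — one semitone narrower, making it a minor second.

minor second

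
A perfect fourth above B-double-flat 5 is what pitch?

Counting four letter names up from B lands on E.
A perfect fourth is 5 semitones; 5 semitones up from Bbb5 gives Ebb6.

E-double-flat 6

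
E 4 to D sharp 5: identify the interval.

M7

E to D spans seven letter names (E-F-G-A-B-C-D) — that makes it a seventh of some quality.
E4 to D#5 is 11 semitones, matching the major seventh exactly, so the quality is major.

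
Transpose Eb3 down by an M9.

The ninth's letter: E down two letter names plus an octave → D.
A major ninth is 14 semitones; 14 semitones down from Eb3 gives Db2.

Db2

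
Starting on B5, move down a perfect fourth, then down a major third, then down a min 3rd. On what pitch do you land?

Down a perfect fourth from B5: F#5 (5 semitones down).
A major third down from F#5 is D5.
D5 down a minor third → B4 (3 semitones).

B4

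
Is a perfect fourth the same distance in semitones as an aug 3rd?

Yes

A perfect fourth = 5 semitones = an augmented third; enharmonically equal.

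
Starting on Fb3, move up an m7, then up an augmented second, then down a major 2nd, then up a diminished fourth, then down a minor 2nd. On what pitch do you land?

Fb3 up a minor seventh → Ebb4 (10 semitones).
An augmented second up from Ebb4 is F4.
Down a major second from F4: Eb4 (2 semitones down).
Eb4 up a diminished fourth → Abb4 (4 semitones).
Down a minor second from Abb4: Gb4 (1 semitone down).

Gb4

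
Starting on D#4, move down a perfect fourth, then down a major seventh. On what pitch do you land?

B2

Down a perfect fourth from D#4: A#3 (5 semitones down).
A#3 down a major seventh → B2 (11 semitones).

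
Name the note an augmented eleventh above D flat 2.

Four letters up from D (plus an octave) reaches G.
An augmented eleventh spans 18 semitones, so from Db2 the target pitch is G3.

G 3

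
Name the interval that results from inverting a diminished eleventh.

A5

First reduce the compound diminished eleventh to its simple form, a diminished fourth.
Inverted interval numbers add to nine, so a fourth pairs with a fifth (4 + 5 = 9).
Quality inverts too: diminished becomes augmented. That makes the inversion an augmented fifth.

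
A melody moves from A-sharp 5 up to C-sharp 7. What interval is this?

minor tenth

A to C spans three letter names (A-B-C), plus an octave: a tenth.
At 15 semitones, A#5→C#7 falls one short of a major tenth: minor.
(Equivalently, a compound minor third: a minor third plus an octave.)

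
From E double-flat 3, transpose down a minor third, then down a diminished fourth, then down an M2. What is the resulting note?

F 2

Down a minor third from Ebb3: Cb3 (3 semitones down).
A diminished fourth down from Cb3 is G2.
Down a major second from G2: F2 (2 semitones down).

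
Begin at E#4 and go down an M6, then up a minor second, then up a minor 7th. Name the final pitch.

G4

E#4 down a major sixth → G#3 (9 semitones).
G#3 up a minor second → A3 (1 semitone).
A minor seventh up from A3 is G4.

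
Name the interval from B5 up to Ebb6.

B to E spans four letter names (B-C-D-E): a fourth.
B5 to Ebb6 spans 3 semitones — two semitones narrower than the perfect fourth (5) — giving a doubly diminished fourth.

doubly diminished fourth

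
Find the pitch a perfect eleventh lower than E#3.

B#1

The eleventh's letter: E down four letter names plus an octave → B.
Moving 17 semitones down from E#3 (the size of a perfect eleventh) reaches B#1.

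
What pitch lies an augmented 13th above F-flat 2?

D 4

Six letters up from F (plus an octave) reaches D.
An augmented thirteenth spans 22 semitones, so from Fb2 the target pitch is D4.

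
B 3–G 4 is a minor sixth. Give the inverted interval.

M3

The rule of nine gives the new number: 9 − 6 = 3, so a sixth becomes a third.
And minor becomes major under inversion, so we get a major third.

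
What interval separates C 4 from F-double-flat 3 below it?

doubly augmented fifth

Descending from C4 to Fbb3 is the same interval as ascending Fbb3 to C4.
F to C spans five letter names (F-G-A-B-C) — that makes it a fifth of some quality.
A perfect fifth would be 7 semitones; Fbb3 to C4 is 9, two semitones wider, so the interval is doubly augmented.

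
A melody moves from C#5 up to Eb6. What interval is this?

diminished 10th

C to E spans three letter names (C-D-E), plus an octave: a tenth.
C#5 to Eb6 spans 14 semitones — two semitones narrower than the major tenth (16) — giving a diminished tenth.
(Equivalently, a compound diminished third: a diminished third plus an octave.)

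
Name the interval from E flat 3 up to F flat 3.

E to F spans two letter names (E-F) — that makes it a second of some quality.
Eb3 to Fb3 is 1 semitone, a half step short of the major second (2), so this is minor.

minor second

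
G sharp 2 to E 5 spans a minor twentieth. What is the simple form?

Subtracting seven from the interval number removes an octave: 20 − 14 = 6.
Quality carries through unchanged, so the simple form is a minor sixth.

m6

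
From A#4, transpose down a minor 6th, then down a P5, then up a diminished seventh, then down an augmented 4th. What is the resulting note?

Bb3

A minor sixth down from A#4 is C##4.
C##4 down a perfect fifth → F##3 (7 semitones).
A diminished seventh up from F##3 is E4.
An augmented fourth down from E4 is Bb3.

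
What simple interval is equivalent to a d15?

diminished 8th

Subtracting seven from the interval number removes an octave: 15 − 7 = 8.
Quality carries through unchanged, so the simple form is a diminished octave.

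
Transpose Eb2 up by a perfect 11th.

Four letters up from E (plus an octave) reaches A.
A perfect eleventh spans 17 semitones, so from Eb2 the target pitch is Ab3.

Ab3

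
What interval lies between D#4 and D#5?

perfect octave

D to D is the same letter name, plus an octave: an octave.
D#4 to D#5 is 12 semitones, matching the perfect octave exactly, so the quality is perfect.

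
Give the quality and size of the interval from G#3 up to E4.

m6

G to E spans six letter names (G-A-B-C-D-E), so the interval is some kind of sixth.
At 8 semitones, G#3→E4 falls one short of a major sixth: minor.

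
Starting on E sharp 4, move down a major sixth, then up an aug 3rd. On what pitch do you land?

A major sixth down from E#4 is G#3.
G#3 up an augmented third → B##3 (5 semitones).

B double-sharp 3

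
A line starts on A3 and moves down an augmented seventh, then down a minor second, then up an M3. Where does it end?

Down an augmented seventh from A3: Bbb2 (12 semitones down).
Bbb2 down a minor second → Ab2 (1 semitone).
A major third up from Ab2 is C3.

C3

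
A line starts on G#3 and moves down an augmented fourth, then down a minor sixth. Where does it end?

Down an augmented fourth from G#3: D3 (6 semitones down).
A minor sixth down from D3 is F#2.

F#2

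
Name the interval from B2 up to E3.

B to E spans four letter names (B-C-D-E): a fourth.
B2 to E3 is 5 semitones, matching the perfect fourth exactly, so the quality is perfect.

perfect fourth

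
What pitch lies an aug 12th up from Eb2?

Counting five letter names plus an octave up from E lands on B.
An augmented twelfth spans 20 semitones, so from Eb2 the target pitch is B3.

B3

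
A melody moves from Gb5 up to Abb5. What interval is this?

G to A spans two letter names (G-A), so the interval is some kind of second.
A major second would be 2 semitones, but Gb5 to Abb5 is 1 — one semitone narrower, making it a minor second.

minor second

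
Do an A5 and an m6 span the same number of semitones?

Yes

An augmented fifth = 8 semitones = a minor sixth; enharmonically equal.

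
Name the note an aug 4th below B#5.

F#5

Four letter names down from B: F.
An augmented fourth is 6 semitones; 6 semitones down from B#5 gives F#5.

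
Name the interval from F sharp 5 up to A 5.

m3

F to A spans three letter names (F-G-A): a third.
At 3 semitones, F#5→A5 falls one short of a major third: minor.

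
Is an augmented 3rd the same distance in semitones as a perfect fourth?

Yes

Both span 5 semitones: an augmented third and a perfect fourth are the same chromatic distance.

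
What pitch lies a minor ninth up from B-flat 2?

Counting two letter names plus an octave up from B lands on C.
A minor ninth spans 13 semitones, so from Bb2 the target pitch is Cb4.

C-flat 4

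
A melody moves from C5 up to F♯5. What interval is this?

C to F spans four letter names (C-D-E-F) — that makes it a fourth of some quality.
The perfect fourth is 5 semitones; here we have 6, one semitone wider: augmented.

augmented 4th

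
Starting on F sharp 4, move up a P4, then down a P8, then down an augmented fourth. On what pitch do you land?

F 3

Up a perfect fourth from F#4: B4 (5 semitones up).
Down a perfect octave from B4: B3 (12 semitones down).
Down an augmented fourth from B3: F3 (6 semitones down).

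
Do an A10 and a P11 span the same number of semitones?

Both span 17 semitones: an augmented tenth and a perfect eleventh are the same chromatic distance.

Yes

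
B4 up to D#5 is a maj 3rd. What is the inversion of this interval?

The rule of nine gives the new number: 9 − 3 = 6, so a third becomes a sixth.
The quality also flips — major becomes minor — giving a minor sixth.

minor 6th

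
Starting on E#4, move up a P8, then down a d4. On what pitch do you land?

B##4

E#4 up a perfect octave → E#5 (12 semitones).
Down a diminished fourth from E#5: B##4 (4 semitones down).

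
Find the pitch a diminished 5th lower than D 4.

G-sharp 3

The fifth takes the letter from D down to G.
A diminished fifth is 6 semitones; 6 semitones down from D4 gives G#3.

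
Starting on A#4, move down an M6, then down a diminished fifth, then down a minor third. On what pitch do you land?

Down a major sixth from A#4: C#4 (9 semitones down).
Down a diminished fifth from C#4: F##3 (6 semitones down).
Down a minor third from F##3: D##3 (3 semitones down).

D##3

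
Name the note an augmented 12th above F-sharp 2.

Five letters up from F (plus an octave) reaches C.
An augmented twelfth spans 20 semitones, so from F#2 the target pitch is C##4.

C-double-sharp 4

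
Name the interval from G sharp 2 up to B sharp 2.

M3

G to B spans three letter names (G-A-B), so the interval is some kind of third.
Counting semitones, G#2→B#2 is 4, which is the major third.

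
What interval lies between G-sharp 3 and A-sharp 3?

G to A spans two letter names (G-A): a second.
The major second spans 2 semitones, and G#3 to A#3 is exactly 2 semitones — so this is a major second.

major 2nd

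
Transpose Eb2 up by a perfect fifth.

Bb2

Five letter names up from E: B.
Moving 7 semitones up from Eb2 (the size of a perfect fifth) reaches Bb2.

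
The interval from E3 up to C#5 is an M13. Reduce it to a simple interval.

Take out an octave (7 from the number): 13 − 7 = 6.
That makes a major thirteenth a compound major sixth — an octave plus a major sixth.

M6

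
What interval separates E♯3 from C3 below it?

Descending from E#3 to C3 is the same interval as ascending C3 to E#3.
C to E spans three letter names (C-D-E), so the interval is some kind of third.
The major third is 4 semitones; here we have 5, one semitone wider: augmented.

augmented third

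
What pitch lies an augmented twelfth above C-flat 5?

G 6

The twelfth's letter: C up five letter names plus an octave → G.
An augmented twelfth is 20 semitones; 20 semitones up from Cb5 gives G6.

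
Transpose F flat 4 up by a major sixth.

D flat 5

Six letter names up from F: D.
A major sixth spans 9 semitones, so from Fb4 the target pitch is Db5.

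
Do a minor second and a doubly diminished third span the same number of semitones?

A minor second spans 1 semitone, and a doubly diminished third also spans 1 semitone — they're enharmonic.

Yes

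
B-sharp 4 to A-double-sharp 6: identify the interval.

B to A spans seven letter names (B-C-D-E-F-G-A), plus an octave — that makes it a fourteenth of some quality.
B#4 to A##6 is 23 semitones, matching the major fourteenth exactly, so the quality is major.
(Equivalently, a compound major seventh: a major seventh plus an octave.)

major fourteenth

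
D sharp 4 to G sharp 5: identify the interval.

perfect eleventh

D to G spans four letter names (D-E-F-G), plus an octave — that makes it an eleventh of some quality.
D#4 to G#5 is 17 semitones, matching the perfect eleventh exactly, so the quality is perfect.
(Equivalently, a compound perfect fourth: a perfect fourth plus an octave.)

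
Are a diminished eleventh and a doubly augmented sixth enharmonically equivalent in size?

No

A diminished eleventh spans 16 semitones; a doubly augmented sixth spans 11 semitones. They differ by 5.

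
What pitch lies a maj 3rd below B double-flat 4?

G double-flat 4

Counting three letter names down from B lands on G.
A major third is 4 semitones; 4 semitones down from Bbb4 gives Gbb4.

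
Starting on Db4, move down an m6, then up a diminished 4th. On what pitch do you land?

A minor sixth down from Db4 is F3.
A diminished fourth up from F3 is Bbb3.

Bbb3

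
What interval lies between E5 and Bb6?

E to B spans five letter names (E-F-G-A-B), plus an octave, so the interval is some kind of twelfth.
The perfect twelfth is 19 semitones; here we have 18, one semitone narrower: diminished.
(Equivalently, a compound diminished fifth: a diminished fifth plus an octave.)

diminished 12th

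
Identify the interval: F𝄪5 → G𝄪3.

minor 14th

Descending from F##5 to G##3 is the same interval as ascending G##3 to F##5.
G to F spans seven letter names (G-A-B-C-D-E-F), plus an octave — that makes it a fourteenth of some quality.
A major fourteenth would be 23 semitones, but G##3 to F##5 is 22 — one semitone narrower, making it a minor fourteenth.
(Equivalently, a compound minor seventh: a minor seventh plus an octave.)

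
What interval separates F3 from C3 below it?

Descending from F3 to C3 is the same interval as ascending C3 to F3.
C to F spans four letter names (C-D-E-F), so the interval is some kind of fourth.
The perfect fourth spans 5 semitones, and C3 to F3 is exactly 5 semitones — so this is a perfect fourth.

perfect fourth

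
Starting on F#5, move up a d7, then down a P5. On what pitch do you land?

Up a diminished seventh from F#5: Eb6 (9 semitones up).
Down a perfect fifth from Eb6: Ab5 (7 semitones down).

Ab5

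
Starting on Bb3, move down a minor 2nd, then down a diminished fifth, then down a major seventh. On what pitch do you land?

E2

Down a minor second from Bb3: A3 (1 semitone down).
A diminished fifth down from A3 is D#3.
D#3 down a major seventh → E2 (11 semitones).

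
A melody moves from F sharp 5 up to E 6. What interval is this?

F to E spans seven letter names (F-G-A-B-C-D-E): a seventh.
F#5 to E6 is 10 semitones, a half step short of the major seventh (11), so this is minor.

m7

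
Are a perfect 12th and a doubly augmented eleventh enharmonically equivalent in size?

A perfect twelfth spans 19 semitones, and a doubly augmented eleventh also spans 19 semitones — they're enharmonic.

Yes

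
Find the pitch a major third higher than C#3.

E#3

Counting three letter names up from C lands on E.
Moving 4 semitones up from C#3 (the size of a major third) reaches E#3.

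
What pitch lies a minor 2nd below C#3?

Counting two letter names down from C lands on B.
A minor second spans 1 semitone, so from C#3 the target pitch is B#2.

B#2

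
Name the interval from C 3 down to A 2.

minor third

Descending from C3 to A2 is the same interval as ascending A2 to C3.
A to C spans three letter names (A-B-C): a third.
A2 to C3 is 3 semitones, a half step short of the major third (4), so this is minor.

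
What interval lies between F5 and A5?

F to A spans three letter names (F-G-A), so the interval is some kind of third.
The major third spans 4 semitones, and F5 to A5 is exactly 4 semitones — so this is a major third.

major third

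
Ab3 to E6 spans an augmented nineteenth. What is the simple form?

Subtracting seven from the interval number removes an octave: 19 − 14 = 5.
So an augmented nineteenth is 2 octaves plus an augmented fifth. The quality is unchanged.

augmented fifth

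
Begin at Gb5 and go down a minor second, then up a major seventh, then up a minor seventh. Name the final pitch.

D7

Gb5 down a minor second → F5 (1 semitone).
A major seventh up from F5 is E6.
E6 up a minor seventh → D7 (10 semitones).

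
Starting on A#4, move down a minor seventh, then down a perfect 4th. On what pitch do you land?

F##3

A minor seventh down from A#4 is B#3.
Down a perfect fourth from B#3: F##3 (5 semitones down).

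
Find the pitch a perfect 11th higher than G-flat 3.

Counting four letter names plus an octave up from G lands on C.
A perfect eleventh is 17 semitones; 17 semitones up from Gb3 gives Cb5.

C-flat 5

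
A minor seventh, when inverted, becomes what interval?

The rule of nine gives the new number: 9 − 7 = 2, so a seventh becomes a second.
The quality also flips — minor becomes major — giving a major second.

M2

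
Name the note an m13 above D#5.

B6

The thirteenth's letter: D up six letter names plus an octave → B.
A minor thirteenth is 20 semitones; 20 semitones up from D#5 gives B6.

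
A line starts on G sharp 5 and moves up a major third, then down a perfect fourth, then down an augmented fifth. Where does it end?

B 4

G#5 up a major third → B#5 (4 semitones).
B#5 down a perfect fourth → F##5 (5 semitones).
Down an augmented fifth from F##5: B4 (8 semitones down).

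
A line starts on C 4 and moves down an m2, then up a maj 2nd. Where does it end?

Down a minor second from C4: B3 (1 semitone down).
A major second up from B3 is C#4.

C sharp 4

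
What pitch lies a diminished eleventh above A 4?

Four letters up from A (plus an octave) reaches D.
A diminished eleventh spans 16 semitones, so from A4 the target pitch is Db6.

D-flat 6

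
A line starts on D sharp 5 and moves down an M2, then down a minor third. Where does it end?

A major second down from D#5 is C#5.
C#5 down a minor third → A#4 (3 semitones).

A sharp 4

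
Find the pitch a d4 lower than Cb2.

G1

Counting four letter names down from C lands on G.
A diminished fourth is 4 semitones; 4 semitones down from Cb2 gives G1.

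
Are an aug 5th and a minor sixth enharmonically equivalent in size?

An augmented fifth = 8 semitones = a minor sixth; enharmonically equal.

Yes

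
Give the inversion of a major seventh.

Inverted interval numbers add to nine, so a seventh pairs with a second (7 + 2 = 9).
Quality inverts too: major becomes minor. That makes the inversion a minor second.

minor 2nd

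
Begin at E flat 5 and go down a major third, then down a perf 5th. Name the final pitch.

F flat 4

A major third down from Eb5 is Cb5.
Down a perfect fifth from Cb5: Fb4 (7 semitones down).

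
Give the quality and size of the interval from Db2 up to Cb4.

D to C spans seven letter names (D-E-F-G-A-B-C), plus an octave, so the interval is some kind of fourteenth.
Db2 to Cb4 is 22 semitones, a half step short of the major fourteenth (23), so this is minor.
(Equivalently, a compound minor seventh: a minor seventh plus an octave.)

minor fourteenth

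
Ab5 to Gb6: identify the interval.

m7

A to G spans seven letter names (A-B-C-D-E-F-G), so the interval is some kind of seventh.
Ab5 to Gb6 is 10 semitones, a half step short of the major seventh (11), so this is minor.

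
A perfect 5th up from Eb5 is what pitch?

Bb5

Five letter names up from E: B.
A perfect fifth is 7 semitones; 7 semitones up from Eb5 gives Bb5.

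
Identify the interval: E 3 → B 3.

perfect fifth

E to B spans five letter names (E-F-G-A-B): a fifth.
Counting semitones, E3→B3 is 7, which is the perfect fifth.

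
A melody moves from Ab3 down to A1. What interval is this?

Descending from Ab3 to A1 is the same interval as ascending A1 to Ab3.
A to A is the same letter name, plus 2 octaves, so the interval is some kind of fifteenth.
A perfect fifteenth would be 24 semitones; A1 to Ab3 is 23, one semitone narrower, so the interval is diminished.
(Equivalently, a compound diminished octave: a diminished octave plus an octave.)

diminished fifteenth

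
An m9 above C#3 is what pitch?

Counting two letter names plus an octave up from C lands on D.
Moving 13 semitones up from C#3 (the size of a minor ninth) reaches D4.

D4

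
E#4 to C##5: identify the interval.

major sixth

E to C spans six letter names (E-F-G-A-B-C): a sixth.
E#4 to C##5 is 9 semitones, matching the major sixth exactly, so the quality is major.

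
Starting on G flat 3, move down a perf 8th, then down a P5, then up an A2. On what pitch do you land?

Gb3 down a perfect octave → Gb2 (12 semitones).
A perfect fifth down from Gb2 is Cb2.
Up an augmented second from Cb2: D2 (3 semitones up).

D 2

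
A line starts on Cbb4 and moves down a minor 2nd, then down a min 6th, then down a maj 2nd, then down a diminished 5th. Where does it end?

F2

A minor second down from Cbb4 is Bbb3.
Bbb3 down a minor sixth → Db3 (8 semitones).
A major second down from Db3 is Cb3.
A diminished fifth down from Cb3 is F2.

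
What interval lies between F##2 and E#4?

minor fourteenth

F to E spans seven letter names (F-G-A-B-C-D-E), plus an octave: a fourteenth.
F##2 to E#4 is 22 semitones, a half step short of the major fourteenth (23), so this is minor.
(Equivalently, a compound minor seventh: a minor seventh plus an octave.)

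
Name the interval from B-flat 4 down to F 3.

Descending from Bb4 to F3 is the same interval as ascending F3 to Bb4.
F to B spans four letter names (F-G-A-B), plus an octave: an eleventh.
F3 to Bb4 is 17 semitones, matching the perfect eleventh exactly, so the quality is perfect.
(Equivalently, a compound perfect fourth: a perfect fourth plus an octave.)

perfect eleventh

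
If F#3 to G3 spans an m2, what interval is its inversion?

major 7th

The rule of nine gives the new number: 9 − 2 = 7, so a second becomes a seventh.
Quality inverts too: minor becomes major. That makes the inversion a major seventh.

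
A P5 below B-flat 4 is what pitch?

The fifth takes the letter from B down to E.
A perfect fifth spans 7 semitones, so from Bb4 the target pitch is Eb4.

E-flat 4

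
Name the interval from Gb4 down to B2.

Descending from Gb4 to B2 is the same interval as ascending B2 to Gb4.
B to G spans six letter names (B-C-D-E-F-G), plus an octave: a thirteenth.
A major thirteenth would be 21 semitones; B2 to Gb4 is 19, two semitones narrower, so the interval is diminished.
(Equivalently, a compound diminished sixth: a diminished sixth plus an octave.)

diminished thirteenth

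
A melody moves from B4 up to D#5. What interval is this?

B to D spans three letter names (B-C-D): a third.
B4 to D#5 is 4 semitones, matching the major third exactly, so the quality is major.

major third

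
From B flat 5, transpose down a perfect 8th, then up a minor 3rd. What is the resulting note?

Down a perfect octave from Bb5: Bb4 (12 semitones down).
Up a minor third from Bb4: Db5 (3 semitones up).

D flat 5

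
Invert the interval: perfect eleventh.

P5

First reduce the compound perfect eleventh to its simple form, a perfect fourth.
Interval numbers invert to sum to nine: 4 + 5 = 9, so a fourth inverts to a fifth.
The quality also flips — perfect stays perfect — giving a perfect fifth.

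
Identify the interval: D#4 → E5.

D to E spans two letter names (D-E), plus an octave, so the interval is some kind of ninth.
At 13 semitones, D#4→E5 falls one short of a major ninth: minor.
(Equivalently, a compound minor second: a minor second plus an octave.)

minor ninth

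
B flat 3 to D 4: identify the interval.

B to D spans three letter names (B-C-D): a third.
The major third spans 4 semitones, and Bb3 to D4 is exactly 4 semitones — so this is a major third.

M3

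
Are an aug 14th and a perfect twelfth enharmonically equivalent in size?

No

An augmented fourteenth spans 24 semitones; a perfect twelfth spans 19 semitones. They differ by 5.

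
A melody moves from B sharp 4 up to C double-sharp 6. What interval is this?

major 9th

B to C spans two letter names (B-C), plus an octave: a ninth.
Counting semitones, B#4→C##6 is 14, which is the major ninth.
(Equivalently, a compound major second: a major second plus an octave.)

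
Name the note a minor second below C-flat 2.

The second takes the letter from C down to B.
A minor second spans 1 semitone, so from Cb2 the target pitch is Bb1.

B-flat 1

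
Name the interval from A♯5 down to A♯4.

P8

Descending from A#5 to A#4 is the same interval as ascending A#4 to A#5.
A to A is the same letter name, plus an octave: an octave.
The perfect octave spans 12 semitones, and A#4 to A#5 is exactly 12 semitones — so this is a perfect octave.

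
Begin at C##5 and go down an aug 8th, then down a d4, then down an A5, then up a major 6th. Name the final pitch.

Down an augmented octave from C##5: C#4 (13 semitones down).
Down a diminished fourth from C#4: G##3 (4 semitones down).
G##3 down an augmented fifth → C#3 (8 semitones).
Up a major sixth from C#3: A#3 (9 semitones up).

A#3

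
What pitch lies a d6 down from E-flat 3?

G-sharp 2

Counting six letter names down from E lands on G.
Moving 7 semitones down from Eb3 (the size of a diminished sixth) reaches G#2.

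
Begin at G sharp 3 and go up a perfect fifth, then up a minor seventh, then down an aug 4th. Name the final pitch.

A perfect fifth up from G#3 is D#4.
Up a minor seventh from D#4: C#5 (10 semitones up).
Down an augmented fourth from C#5: G4 (6 semitones down).

G 4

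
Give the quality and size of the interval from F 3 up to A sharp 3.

F to A spans three letter names (F-G-A), so the interval is some kind of third.
F3 to A#3 spans 5 semitones — one semitone wider than the major third (4) — giving an augmented third.

augmented third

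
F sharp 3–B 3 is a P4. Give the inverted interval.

perfect 5th

Interval numbers invert to sum to nine: 4 + 5 = 9, so a fourth inverts to a fifth.
The quality also flips — perfect stays perfect — giving a perfect fifth.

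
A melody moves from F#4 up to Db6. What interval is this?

diminished thirteenth

F to D spans six letter names (F-G-A-B-C-D), plus an octave: a thirteenth.
F#4 to Db6 spans 19 semitones — two semitones narrower than the major thirteenth (21) — giving a diminished thirteenth.
(Equivalently, a compound diminished sixth: a diminished sixth plus an octave.)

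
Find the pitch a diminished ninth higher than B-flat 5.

C-double-flat 7

The ninth's letter: B up two letter names plus an octave → C.
Moving 12 semitones up from Bb5 (the size of a diminished ninth) reaches Cbb7.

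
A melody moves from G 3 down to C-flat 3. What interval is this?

Descending from G3 to Cb3 is the same interval as ascending Cb3 to G3.
C to G spans five letter names (C-D-E-F-G): a fifth.
The perfect fifth is 7 semitones; here we have 8, one semitone wider: augmented.

augmented 5th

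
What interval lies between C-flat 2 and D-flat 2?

C to D spans two letter names (C-D), so the interval is some kind of second.
Cb2 to Db2 is 2 semitones, matching the major second exactly, so the quality is major.

major 2nd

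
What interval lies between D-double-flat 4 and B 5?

doubly augmented thirteenth

D to B spans six letter names (D-E-F-G-A-B), plus an octave: a thirteenth.
A major thirteenth would be 21 semitones; Dbb4 to B5 is 23, two semitones wider, so the interval is doubly augmented.
(Equivalently, a compound doubly augmented sixth: a doubly augmented sixth plus an octave.)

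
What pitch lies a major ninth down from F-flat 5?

E-double-flat 4

Two letters down from F (plus an octave) reaches E.
A major ninth is 14 semitones; 14 semitones down from Fb5 gives Ebb4.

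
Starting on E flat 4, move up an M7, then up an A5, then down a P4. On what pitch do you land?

Eb4 up a major seventh → D5 (11 semitones).
D5 up an augmented fifth → A#5 (8 semitones).
A#5 down a perfect fourth → E#5 (5 semitones).

E sharp 5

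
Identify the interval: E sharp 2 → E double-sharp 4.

E to E is the same letter name, plus 2 octaves: a fifteenth.
E#2 to E##4 spans 25 semitones — one semitone wider than the perfect fifteenth (24) — giving an augmented fifteenth.
(Equivalently, a compound augmented octave: an augmented octave plus an octave.)

augmented fifteenth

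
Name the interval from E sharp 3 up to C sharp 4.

E to C spans six letter names (E-F-G-A-B-C) — that makes it a sixth of some quality.
At 8 semitones, E#3→C#4 falls one short of a major sixth: minor.

minor 6th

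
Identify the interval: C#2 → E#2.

M3

C to E spans three letter names (C-D-E): a third.
The major third spans 4 semitones, and C#2 to E#2 is exactly 4 semitones — so this is a major third.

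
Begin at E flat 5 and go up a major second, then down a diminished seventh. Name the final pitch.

A major second up from Eb5 is F5.
F5 down a diminished seventh → G#4 (9 semitones).

G sharp 4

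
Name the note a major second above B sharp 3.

The second takes the letter from B up to C.
Moving 2 semitones up from B#3 (the size of a major second) reaches C##4.

C double-sharp 4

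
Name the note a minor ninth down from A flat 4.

G 3

Two letters down from A (plus an octave) reaches G.
A minor ninth spans 13 semitones, so from Ab4 the target pitch is G3.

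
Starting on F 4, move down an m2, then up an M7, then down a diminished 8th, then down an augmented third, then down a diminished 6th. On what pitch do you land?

A minor second down from F4 is E4.
Up a major seventh from E4: D#5 (11 semitones up).
Down a diminished octave from D#5: D##4 (11 semitones down).
An augmented third down from D##4 is B3.
A diminished sixth down from B3 is D##3.

D double-sharp 3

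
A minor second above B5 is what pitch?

C6

Two letter names up from B: C.
A minor second spans 1 semitone, so from B5 the target pitch is C6.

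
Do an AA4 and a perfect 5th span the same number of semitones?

Yes

A doubly augmented fourth = 7 semitones = a perfect fifth; enharmonically equal.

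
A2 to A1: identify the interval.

Descending from A2 to A1 is the same interval as ascending A1 to A2.
A to A is the same letter name, plus an octave: an octave.
Counting semitones, A1→A2 is 12, which is the perfect octave.

perfect 8th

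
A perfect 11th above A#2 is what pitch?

D#4

Counting four letter names plus an octave up from A lands on D.
A perfect eleventh spans 17 semitones, so from A#2 the target pitch is D#4.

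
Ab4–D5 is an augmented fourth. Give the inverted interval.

Interval numbers invert to sum to nine: 4 + 5 = 9, so a fourth inverts to a fifth.
The quality also flips — augmented becomes diminished — giving a diminished fifth.

diminished fifth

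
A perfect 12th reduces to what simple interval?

Take out an octave (7 from the number): 12 − 7 = 5.
So a perfect twelfth is an octave plus a perfect fifth. The quality is unchanged.

perfect 5th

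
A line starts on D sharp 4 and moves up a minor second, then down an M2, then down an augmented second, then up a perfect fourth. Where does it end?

D#4 up a minor second → E4 (1 semitone).
E4 down a major second → D4 (2 semitones).
An augmented second down from D4 is Cb4.
A perfect fourth up from Cb4 is Fb4.

F flat 4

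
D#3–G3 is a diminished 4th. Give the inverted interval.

augmented 5th

The rule of nine gives the new number: 9 − 4 = 5, so a fourth becomes a fifth.
And diminished becomes augmented under inversion, so we get an augmented fifth.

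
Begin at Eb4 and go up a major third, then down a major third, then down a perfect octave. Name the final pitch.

A major third up from Eb4 is G4.
A major third down from G4 is Eb4.
A perfect octave down from Eb4 is Eb3.

Eb3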